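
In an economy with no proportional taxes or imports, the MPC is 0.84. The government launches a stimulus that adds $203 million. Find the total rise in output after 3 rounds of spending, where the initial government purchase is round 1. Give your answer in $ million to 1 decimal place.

$516.8 million

Round 1 adds ΔG = $203 million; each later round is MPC = 0.84 times the previous.
After 3 rounds: 203 + 170.52 + 143.2368 = ΔG·(1 − c^3)/(1 − c) = 203 × (1 − 0.592704)/0.16 ≈ $516.8 million.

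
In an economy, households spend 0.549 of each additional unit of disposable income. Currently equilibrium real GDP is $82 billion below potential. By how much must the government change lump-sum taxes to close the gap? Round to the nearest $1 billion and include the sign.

Spending multiplier = 1/(1 − MPC) = 1/(1 − 0.549) = 1/0.451 ≈ 2.217.
Tax multiplier = −c·k = −0.549/0.451 ≈ −1.217. Need ΔY = +$82 billion, so ΔT = ΔY/(−c·k) = −(+$82 billion) × 0.451 / 0.549 ≈ −$67 billion.
The government should cut lump-sum taxes by $67 billion.

−$67 billion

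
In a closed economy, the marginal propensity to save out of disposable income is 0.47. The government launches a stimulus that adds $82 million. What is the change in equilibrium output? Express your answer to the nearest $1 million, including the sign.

MPC = 1 − MPS = 1 − 0.47 = 0.53.
Spending multiplier = 1/(1 − MPC) = 1/(1 − 0.53) = 1/0.47 ≈ 2.128.
ΔY = k × ΔG = (+$82 million) / 0.47 ≈ +$174 million.

+$174 million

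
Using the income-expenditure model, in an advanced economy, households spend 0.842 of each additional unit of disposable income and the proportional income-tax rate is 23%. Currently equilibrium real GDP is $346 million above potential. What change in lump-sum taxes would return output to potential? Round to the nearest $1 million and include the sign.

+$145 million

Spending multiplier = 1/(1 − c(1−t)) = 1/(1 − 0.842×0.77) = 1/0.35166 ≈ 2.844.
Tax multiplier = −c·k = −0.842/0.35166 ≈ −2.394. Need ΔY = −$346 million, so ΔT = ΔY/(−c·k) = −(−$346 million) × 0.35166 / 0.842 ≈ +$145 million.
The government should raise lump-sum taxes by $145 million.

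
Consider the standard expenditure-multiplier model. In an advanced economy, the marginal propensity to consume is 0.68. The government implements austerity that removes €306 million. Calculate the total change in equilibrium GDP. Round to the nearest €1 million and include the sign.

Spending multiplier = 1/(1 − MPC) = 1/(1 − 0.68) = 1/0.32 = 3.125.
ΔY = k × ΔG = (−€306 million) / 0.32 ≈ −€956 million.

−€956 million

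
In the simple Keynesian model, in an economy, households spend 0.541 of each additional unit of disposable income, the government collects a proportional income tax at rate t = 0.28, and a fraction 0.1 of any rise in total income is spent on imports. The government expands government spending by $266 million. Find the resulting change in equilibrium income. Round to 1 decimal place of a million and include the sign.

+$374.4 million

Spending multiplier = 1/(1 − c(1−t) + m) = 1/(1 − 0.541×0.72 + 0.1) = 1/0.71048 ≈ 1.407.
ΔY = k × ΔG = (+$266 million) / 0.71048 ≈ +$374.4 million.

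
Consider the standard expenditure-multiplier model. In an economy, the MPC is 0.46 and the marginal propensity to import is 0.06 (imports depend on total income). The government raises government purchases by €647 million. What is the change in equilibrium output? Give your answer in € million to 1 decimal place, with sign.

+€1,078.3 million

Expenditure multiplier = 1/(1 − c + m) = 1/(1 − 0.46 + 0.06) = 1/0.6 ≈ 1.667.
ΔY = k × ΔG = (+€647 million) / 0.6 ≈ +€1,078.3 million.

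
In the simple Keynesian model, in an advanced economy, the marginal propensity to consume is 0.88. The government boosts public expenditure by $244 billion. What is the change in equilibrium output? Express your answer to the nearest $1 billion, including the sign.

+$2,033 billion

Spending multiplier = 1/(1 − MPC) = 1/(1 − 0.88) = 1/0.12 ≈ 8.333.
ΔY = k × ΔG = (+$244 billion) / 0.12 ≈ +$2,033 billion.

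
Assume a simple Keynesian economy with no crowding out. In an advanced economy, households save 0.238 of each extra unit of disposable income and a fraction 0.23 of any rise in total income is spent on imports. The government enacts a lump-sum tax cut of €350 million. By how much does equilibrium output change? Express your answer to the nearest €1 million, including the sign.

+€570 million

MPC = 1 − MPS = 1 − 0.238 = 0.762.
A lump-sum tax change of −€350 million shifts disposable income by +€350 million; first-round consumption changes by −c × ΔT = −0.762 × (−€350 million) = +€266.7 million.
Expenditure multiplier = 1/(1 − c + m) = 1/(1 − 0.762 + 0.23) = 1/0.468 ≈ 2.137.
The tax multiplier is −c × k ≈ −1.628, so ΔY = k × (−c·ΔT) = (+€266.7 million) / 0.468 ≈ +€570 million.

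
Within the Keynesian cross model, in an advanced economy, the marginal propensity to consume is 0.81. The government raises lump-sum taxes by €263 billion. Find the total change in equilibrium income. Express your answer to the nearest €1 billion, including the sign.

−€1,121 billion

A lump-sum tax change of +€263 billion shifts disposable income by −€263 billion; first-round consumption changes by −c × ΔT = −0.81 × (+€263 billion) = −€213.03 billion.
Expenditure multiplier = 1/(1 − MPC) = 1/(1 − 0.81) = 1/0.19 ≈ 5.263.
The tax multiplier is −c × k ≈ −4.263, so ΔY = k × (−c·ΔT) = (−€213.03 billion) / 0.19 ≈ −€1,121 billion.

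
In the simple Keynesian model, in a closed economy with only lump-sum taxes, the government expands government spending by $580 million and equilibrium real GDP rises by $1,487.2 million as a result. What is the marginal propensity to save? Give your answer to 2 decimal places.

0.39

Implied spending multiplier k = ΔY/ΔG = 1,487.2/580 ≈ 2.5641.
Since k = 1/(1 − MPC), MPC = 1 − 1/k = 1 − ΔG/ΔY = 1 − 580/1,487.2 ≈ 0.61.
MPS = 1 − MPC = 0.39.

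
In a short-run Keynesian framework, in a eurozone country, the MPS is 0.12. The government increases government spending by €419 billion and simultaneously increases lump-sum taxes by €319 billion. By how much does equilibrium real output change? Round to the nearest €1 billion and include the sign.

MPC = 1 − MPS = 1 − 0.12 = 0.88.
Expenditure multiplier = 1/(1 − MPC) = 1/(1 − 0.88) = 1/0.12 ≈ 8.333.
ΔG contributes k·ΔG = (+€419 billion) / 0.12 ≈ +€3,491.7 billion.
ΔT of +€319 billion changes first-round spending by −c·ΔT = −€280.72 billion, contributing k·(−c·ΔT) = (−€280.72 billion) / 0.12 ≈ −€2,339.3 billion.
Net ΔY = k(ΔG − c·ΔT) = (+€138.28 billion) / 0.12 ≈ +€1,152 billion.

+€1,152 billion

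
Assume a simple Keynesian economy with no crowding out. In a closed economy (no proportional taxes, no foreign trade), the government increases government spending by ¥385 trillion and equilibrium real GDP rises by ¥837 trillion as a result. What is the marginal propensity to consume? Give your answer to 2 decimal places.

Implied spending multiplier k = ΔY/ΔG = 837/385 ≈ 2.174.
Since k = 1/(1 − MPC), MPC = 1 − 1/k = 1 − ΔG/ΔY = 1 − 385/837 ≈ 0.54.

0.54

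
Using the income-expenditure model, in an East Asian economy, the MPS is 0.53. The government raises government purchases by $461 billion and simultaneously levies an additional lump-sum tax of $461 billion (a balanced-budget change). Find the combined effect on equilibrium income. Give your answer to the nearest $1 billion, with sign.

+$461 billion

MPC = 1 − MPS = 1 − 0.53 = 0.47.
Expenditure multiplier = 1/(1 − MPC) = 1/(1 − 0.47) = 1/0.53 ≈ 1.887.
ΔG contributes k·ΔG = (+$461 billion) / 0.53 ≈ +$869.8 billion.
ΔT of +$461 billion changes first-round spending by −c·ΔT = −$216.67 billion, contributing k·(−c·ΔT) = (−$216.67 billion) / 0.53 ≈ −$408.8 billion.
With ΔG = ΔT and no other leakages, the balanced-budget multiplier is 1, so ΔY = ΔG = +$461 billion.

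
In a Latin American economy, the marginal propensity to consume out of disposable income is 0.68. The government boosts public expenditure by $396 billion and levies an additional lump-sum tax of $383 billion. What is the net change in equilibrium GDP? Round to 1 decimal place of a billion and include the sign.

Expenditure multiplier = 1/(1 − MPC) = 1/(1 − 0.68) = 1/0.32 = 3.125.
ΔG contributes k·ΔG = (+$396 billion) / 0.32 = +$1,237.5 billion.
ΔT of +$383 billion changes first-round spending by −c·ΔT = −$260.44 billion, contributing k·(−c·ΔT) = (−$260.44 billion) / 0.32 ≈ −$813.9 billion.
Net ΔY = k(ΔG − c·ΔT) = (+$135.56 billion) / 0.32 ≈ +$423.6 billion.

+$423.6 billion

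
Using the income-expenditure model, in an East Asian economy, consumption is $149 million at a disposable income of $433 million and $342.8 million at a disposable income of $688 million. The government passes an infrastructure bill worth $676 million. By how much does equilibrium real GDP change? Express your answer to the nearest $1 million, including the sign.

+$2,817 million

MPC = ΔC/ΔYd = (342.8 − 149)/(688 − 433) = 193.8/255 = 0.76.
Spending multiplier = 1/(1 − MPC) = 1/(1 − 0.76) = 1/0.24 ≈ 4.167.
ΔY = k × ΔG = (+$676 million) / 0.24 ≈ +$2,817 million.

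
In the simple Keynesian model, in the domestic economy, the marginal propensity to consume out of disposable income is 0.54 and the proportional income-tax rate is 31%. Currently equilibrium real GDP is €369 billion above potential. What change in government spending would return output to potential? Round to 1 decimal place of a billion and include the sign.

Spending multiplier = 1/(1 − c(1−t)) = 1/(1 − 0.54×0.69) = 1/0.6274 ≈ 1.594.
Need ΔY = −€369 billion, so ΔG = ΔY/k = (−€369 billion) × 0.6274 ≈ −€231.5 billion.
The government should cut government spending by €231.5 billion.

−€231.5 billion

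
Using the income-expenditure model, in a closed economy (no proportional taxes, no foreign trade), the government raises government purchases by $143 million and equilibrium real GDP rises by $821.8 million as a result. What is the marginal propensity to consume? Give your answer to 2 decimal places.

0.83

Implied spending multiplier k = ΔY/ΔG = 821.8/143 ≈ 5.7469.
Since k = 1/(1 − MPC), MPC = 1 − 1/k = 1 − ΔG/ΔY = 1 − 143/821.8 ≈ 0.83.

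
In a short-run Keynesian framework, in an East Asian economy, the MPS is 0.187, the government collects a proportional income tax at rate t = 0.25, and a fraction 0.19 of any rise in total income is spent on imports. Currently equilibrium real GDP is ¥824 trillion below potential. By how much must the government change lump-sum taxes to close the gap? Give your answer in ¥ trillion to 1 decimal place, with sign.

MPC = 1 − MPS = 1 − 0.187 = 0.813.
Spending multiplier = 1/(1 − c(1−t) + m) = 1/(1 − 0.813×0.75 + 0.19) = 1/0.58025 ≈ 1.723.
Tax multiplier = −c·k = −0.813/0.58025 ≈ −1.401. Need ΔY = +¥824 trillion, so ΔT = ΔY/(−c·k) = −(+¥824 trillion) × 0.58025 / 0.813 ≈ −¥588.1 trillion.
The government should cut lump-sum taxes by ¥588.1 trillion.

−¥588.1 trillion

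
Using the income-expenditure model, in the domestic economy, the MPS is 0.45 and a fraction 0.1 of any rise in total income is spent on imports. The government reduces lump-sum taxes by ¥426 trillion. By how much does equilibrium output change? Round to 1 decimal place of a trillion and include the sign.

MPC = 1 − MPS = 1 − 0.45 = 0.55.
A lump-sum tax change of −¥426 trillion shifts disposable income by +¥426 trillion; first-round consumption changes by −c × ΔT = −0.55 × (−¥426 trillion) = +¥234.3 trillion.
Expenditure multiplier = 1/(1 − c + m) = 1/(1 − 0.55 + 0.1) = 1/0.55 ≈ 1.818.
The tax multiplier is −c × k = −1, so ΔY = k × (−c·ΔT) = (+¥234.3 trillion) / 0.55 = +¥426 trillion.

+¥426.0 trillion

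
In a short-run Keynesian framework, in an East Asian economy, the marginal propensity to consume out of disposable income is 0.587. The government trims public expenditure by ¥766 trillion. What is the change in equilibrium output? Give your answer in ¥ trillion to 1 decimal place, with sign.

−¥1,854.7 trillion

Expenditure multiplier = 1/(1 − MPC) = 1/(1 − 0.587) = 1/0.413 ≈ 2.421.
ΔY = k × ΔG = (−¥766 trillion) / 0.413 ≈ −¥1,854.7 trillion.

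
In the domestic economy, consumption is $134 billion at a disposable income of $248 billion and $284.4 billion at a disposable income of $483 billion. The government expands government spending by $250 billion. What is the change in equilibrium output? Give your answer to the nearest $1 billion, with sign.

+$694 billion

MPC = ΔC/ΔYd = (284.4 − 134)/(483 − 248) = 150.4/235 = 0.64.
Spending multiplier = 1/(1 − MPC) = 1/(1 − 0.64) = 1/0.36 ≈ 2.778.
ΔY = k × ΔG = (+$250 billion) / 0.36 ≈ +$694 billion.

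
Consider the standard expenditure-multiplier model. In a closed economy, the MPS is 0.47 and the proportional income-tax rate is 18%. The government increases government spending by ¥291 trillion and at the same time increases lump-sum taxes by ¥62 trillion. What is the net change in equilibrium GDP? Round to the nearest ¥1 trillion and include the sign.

+¥457 trillion

MPC = 1 − MPS = 1 − 0.47 = 0.53.
Expenditure multiplier = 1/(1 − c(1−t)) = 1/(1 − 0.53×0.82) = 1/0.5654 ≈ 1.769.
ΔG contributes k·ΔG = (+¥291 trillion) / 0.5654 ≈ +¥514.7 trillion.
ΔT of +¥62 trillion changes first-round spending by −c·ΔT = −¥32.86 trillion, contributing k·(−c·ΔT) = (−¥32.86 trillion) / 0.5654 ≈ −¥58.1 trillion.
Net ΔY = k(ΔG − c·ΔT) = (+¥258.14 trillion) / 0.5654 ≈ +¥457 trillion.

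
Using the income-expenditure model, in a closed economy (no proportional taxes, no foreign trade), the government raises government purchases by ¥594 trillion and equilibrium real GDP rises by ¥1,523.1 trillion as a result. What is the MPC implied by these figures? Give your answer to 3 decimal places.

Implied spending multiplier k = ΔY/ΔG = 1,523.1/594 ≈ 2.5641.
Since k = 1/(1 − MPC), MPC = 1 − 1/k = 1 − ΔG/ΔY = 1 − 594/1,523.1 ≈ 0.610.

0.610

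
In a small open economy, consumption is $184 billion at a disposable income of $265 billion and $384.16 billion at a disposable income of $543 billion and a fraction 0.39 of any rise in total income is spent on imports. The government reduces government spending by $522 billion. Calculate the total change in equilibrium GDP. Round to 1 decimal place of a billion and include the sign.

−$779.1 billion

MPC = ΔC/ΔYd = (384.16 − 184)/(543 − 265) = 200.16/278 = 0.72.
Government-spending multiplier = 1/(1 − c + m) = 1/(1 − 0.72 + 0.39) = 1/0.67 ≈ 1.493.
ΔY = k × ΔG = (−$522 billion) / 0.67 ≈ −$779.1 billion.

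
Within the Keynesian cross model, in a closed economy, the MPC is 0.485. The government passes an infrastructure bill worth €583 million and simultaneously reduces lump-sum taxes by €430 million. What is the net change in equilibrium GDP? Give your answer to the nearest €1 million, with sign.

Expenditure multiplier = 1/(1 − MPC) = 1/(1 − 0.485) = 1/0.515 ≈ 1.942.
ΔG contributes k·ΔG = (+€583 million) / 0.515 ≈ +€1,132 million.
ΔT of −€430 million changes first-round spending by −c·ΔT = +€208.55 million, contributing k·(−c·ΔT) = (+€208.55 million) / 0.515 ≈ +€405 million.
Net ΔY = k(ΔG − c·ΔT) = (+€791.55 million) / 0.515 ≈ +€1,537 million.

+€1,537 million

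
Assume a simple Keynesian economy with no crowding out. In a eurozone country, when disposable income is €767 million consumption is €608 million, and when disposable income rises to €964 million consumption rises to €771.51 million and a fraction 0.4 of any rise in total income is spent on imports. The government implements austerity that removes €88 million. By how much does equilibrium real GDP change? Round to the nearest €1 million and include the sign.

−€154 million

MPC = ΔC/ΔYd = (771.51 − 608)/(964 − 767) = 163.51/197 = 0.83.
Government-spending multiplier = 1/(1 − c + m) = 1/(1 − 0.83 + 0.4) = 1/0.57 ≈ 1.754.
ΔY = k × ΔG = (−€88 million) / 0.57 ≈ −€154 million.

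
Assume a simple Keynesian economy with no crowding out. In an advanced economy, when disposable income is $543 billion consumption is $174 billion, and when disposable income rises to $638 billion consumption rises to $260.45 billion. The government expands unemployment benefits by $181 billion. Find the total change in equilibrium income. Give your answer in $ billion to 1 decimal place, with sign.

MPC = ΔC/ΔYd = (260.45 − 174)/(638 − 543) = 86.45/95 = 0.91.
The transfer change shifts disposable income by +$181 billion, so first-round consumption changes by c·ΔTR = 0.91 × (+$181 billion) = +$164.71 billion.
Expenditure multiplier = 1/(1 − MPC) = 1/(1 − 0.91) = 1/0.09 ≈ 11.111.
The transfer multiplier is c × k ≈ 10.111, so ΔY = k × (c·ΔTR) = (+$164.71 billion) / 0.09 ≈ +$1,830.1 billion.

+$1,830.1 billion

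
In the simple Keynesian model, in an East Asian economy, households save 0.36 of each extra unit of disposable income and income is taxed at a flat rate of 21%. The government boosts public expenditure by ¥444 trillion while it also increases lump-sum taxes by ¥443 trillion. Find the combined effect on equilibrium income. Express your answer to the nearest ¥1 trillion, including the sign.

MPC = 1 − MPS = 1 − 0.36 = 0.64.
Expenditure multiplier = 1/(1 − c(1−t)) = 1/(1 − 0.64×0.79) = 1/0.4944 ≈ 2.023.
ΔG contributes k·ΔG = (+¥444 trillion) / 0.4944 ≈ +¥898.1 trillion.
ΔT of +¥443 trillion changes first-round spending by −c·ΔT = −¥283.52 trillion, contributing k·(−c·ΔT) = (−¥283.52 trillion) / 0.4944 ≈ −¥573.5 trillion.
Net ΔY = k(ΔG − c·ΔT) = (+¥160.48 trillion) / 0.4944 ≈ +¥325 trillion.

+¥325 trillion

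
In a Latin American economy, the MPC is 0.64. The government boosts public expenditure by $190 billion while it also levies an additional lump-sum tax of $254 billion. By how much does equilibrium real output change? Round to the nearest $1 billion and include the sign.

+$76 billion

Expenditure multiplier = 1/(1 − MPC) = 1/(1 − 0.64) = 1/0.36 ≈ 2.778.
ΔG contributes k·ΔG = (+$190 billion) / 0.36 ≈ +$527.8 billion.
ΔT of +$254 billion changes first-round spending by −c·ΔT = −$162.56 billion, contributing k·(−c·ΔT) = (−$162.56 billion) / 0.36 ≈ −$451.6 billion.
Net ΔY = k(ΔG − c·ΔT) = (+$27.44 billion) / 0.36 ≈ +$76 billion.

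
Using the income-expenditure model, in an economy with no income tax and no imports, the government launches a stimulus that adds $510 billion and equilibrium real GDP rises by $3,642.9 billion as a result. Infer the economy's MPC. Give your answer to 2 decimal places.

0.86

Implied spending multiplier k = ΔY/ΔG = 3,642.9/510 ≈ 7.1429.
Since k = 1/(1 − MPC), MPC = 1 − 1/k = 1 − ΔG/ΔY = 1 − 510/3,642.9 ≈ 0.86.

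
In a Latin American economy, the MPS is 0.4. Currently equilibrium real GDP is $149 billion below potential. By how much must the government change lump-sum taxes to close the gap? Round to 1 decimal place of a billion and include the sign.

−$99.3 billion

MPC = 1 − MPS = 1 − 0.4 = 0.6.
Spending multiplier = 1/(1 − MPC) = 1/(1 − 0.6) = 1/0.4 = 2.5.
Tax multiplier = −c·k = −0.6/0.4 = −1.5. Need ΔY = +$149 billion, so ΔT = ΔY/(−c·k) = −(+$149 billion) × 0.4 / 0.6 ≈ −$99.3 billion.
The government should cut lump-sum taxes by $99.3 billion.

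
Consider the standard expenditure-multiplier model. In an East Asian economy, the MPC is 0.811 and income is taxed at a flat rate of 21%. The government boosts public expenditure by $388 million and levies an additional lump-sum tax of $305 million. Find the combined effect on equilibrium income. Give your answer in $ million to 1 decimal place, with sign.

Expenditure multiplier = 1/(1 − c(1−t)) = 1/(1 − 0.811×0.79) = 1/0.35931 ≈ 2.783.
ΔG contributes k·ΔG = (+$388 million) / 0.35931 ≈ +$1,079.8 million.
ΔT of +$305 million changes first-round spending by −c·ΔT = −$247.355 million, contributing k·(−c·ΔT) = (−$247.355 million) / 0.35931 ≈ −$688.4 million.
Net ΔY = k(ΔG − c·ΔT) = (+$140.645 million) / 0.35931 ≈ +$391.4 million.

+$391.4 million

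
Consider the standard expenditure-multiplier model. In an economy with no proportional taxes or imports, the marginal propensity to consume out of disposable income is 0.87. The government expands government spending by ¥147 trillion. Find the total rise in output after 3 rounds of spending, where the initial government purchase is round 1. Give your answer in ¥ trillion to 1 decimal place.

¥386.2 trillion

Round 1 adds ΔG = ¥147 trillion; each later round is MPC = 0.87 times the previous.
After 3 rounds: 147 + 127.89 + 111.2643 = ΔG·(1 − c^3)/(1 − c) = 147 × (1 − 0.658503)/0.13 ≈ ¥386.2 trillion.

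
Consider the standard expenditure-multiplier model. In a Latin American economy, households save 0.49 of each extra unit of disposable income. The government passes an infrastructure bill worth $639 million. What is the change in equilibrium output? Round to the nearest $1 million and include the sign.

+$1,304 million

MPC = 1 − MPS = 1 − 0.49 = 0.51.
Spending multiplier = 1/(1 − MPC) = 1/(1 − 0.51) = 1/0.49 ≈ 2.041.
ΔY = k × ΔG = (+$639 million) / 0.49 ≈ +$1,304 million.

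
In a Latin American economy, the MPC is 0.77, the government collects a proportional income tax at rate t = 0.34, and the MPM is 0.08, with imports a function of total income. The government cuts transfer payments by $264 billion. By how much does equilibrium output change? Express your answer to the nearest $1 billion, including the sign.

The transfer change shifts disposable income by −$264 billion, so first-round consumption changes by c·ΔTR = 0.77 × (−$264 billion) = −$203.28 billion.
Expenditure multiplier = 1/(1 − c(1−t) + m) = 1/(1 − 0.77×0.66 + 0.08) = 1/0.5718 ≈ 1.749.
The transfer multiplier is c × k ≈ 1.347, so ΔY = k × (c·ΔTR) = (−$203.28 billion) / 0.5718 ≈ −$356 billion.

−$356 billion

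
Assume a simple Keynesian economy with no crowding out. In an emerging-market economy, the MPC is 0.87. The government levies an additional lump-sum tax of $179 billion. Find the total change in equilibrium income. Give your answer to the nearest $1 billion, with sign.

−$1,198 billion

A lump-sum tax change of +$179 billion shifts disposable income by −$179 billion; first-round consumption changes by −c × ΔT = −0.87 × (+$179 billion) = −$155.73 billion.
Expenditure multiplier = 1/(1 − MPC) = 1/(1 − 0.87) = 1/0.13 ≈ 7.692.
The tax multiplier is −c × k ≈ −6.692, so ΔY = k × (−c·ΔT) = (−$155.73 billion) / 0.13 ≈ −$1,198 billion.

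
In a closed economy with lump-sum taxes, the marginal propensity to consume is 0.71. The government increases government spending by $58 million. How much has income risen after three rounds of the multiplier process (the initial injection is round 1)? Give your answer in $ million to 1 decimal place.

$128.4 million

Round 1 adds ΔG = $58 million; each later round is MPC = 0.71 times the previous.
After 3 rounds: 58 + 41.18 + 29.2378 = ΔG·(1 − c^3)/(1 − c) = 58 × (1 − 0.357911)/0.29 ≈ $128.4 million.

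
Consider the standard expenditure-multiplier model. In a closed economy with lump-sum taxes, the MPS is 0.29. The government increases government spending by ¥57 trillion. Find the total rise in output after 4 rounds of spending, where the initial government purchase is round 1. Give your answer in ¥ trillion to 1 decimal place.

¥146.6 trillion

MPC = 1 − MPS = 1 − 0.29 = 0.71.
Round 1 adds ΔG = ¥57 trillion; each later round is MPC = 0.71 times the previous.
After 4 rounds: 57 + 40.47 + 28.7337 + 20.400927 = ΔG·(1 − c^4)/(1 − c) = 57 × (1 − 0.25411681)/0.29 ≈ ¥146.6 trillion.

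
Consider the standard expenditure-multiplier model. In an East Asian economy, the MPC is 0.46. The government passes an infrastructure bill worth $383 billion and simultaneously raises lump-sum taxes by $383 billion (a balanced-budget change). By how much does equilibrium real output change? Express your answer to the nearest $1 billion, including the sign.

+$383 billion

Expenditure multiplier = 1/(1 − MPC) = 1/(1 − 0.46) = 1/0.54 ≈ 1.852.
ΔG contributes k·ΔG = (+$383 billion) / 0.54 ≈ +$709.3 billion.
ΔT of +$383 billion changes first-round spending by −c·ΔT = −$176.18 billion, contributing k·(−c·ΔT) = (−$176.18 billion) / 0.54 ≈ −$326.3 billion.
With ΔG = ΔT and no other leakages, the balanced-budget multiplier is 1, so ΔY = ΔG = +$383 billion.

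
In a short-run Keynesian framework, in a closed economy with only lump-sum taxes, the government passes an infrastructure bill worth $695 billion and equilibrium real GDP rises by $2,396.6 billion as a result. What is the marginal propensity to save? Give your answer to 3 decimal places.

Implied spending multiplier k = ΔY/ΔG = 2,396.6/695 ≈ 3.4483.
Since k = 1/(1 − MPC), MPC = 1 − 1/k = 1 − ΔG/ΔY = 1 − 695/2,396.6 ≈ 0.710.
MPS = 1 − MPC = 0.290.

0.290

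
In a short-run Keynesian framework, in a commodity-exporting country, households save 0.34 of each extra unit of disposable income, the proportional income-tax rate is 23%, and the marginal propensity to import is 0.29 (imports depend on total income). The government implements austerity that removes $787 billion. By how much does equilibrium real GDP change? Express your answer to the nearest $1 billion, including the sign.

−$1,007 billion

MPC = 1 − MPS = 1 − 0.34 = 0.66.
Expenditure multiplier = 1/(1 − c(1−t) + m) = 1/(1 − 0.66×0.77 + 0.29) = 1/0.7818 ≈ 1.279.
ΔY = k × ΔG = (−$787 billion) / 0.7818 ≈ −$1,007 billion.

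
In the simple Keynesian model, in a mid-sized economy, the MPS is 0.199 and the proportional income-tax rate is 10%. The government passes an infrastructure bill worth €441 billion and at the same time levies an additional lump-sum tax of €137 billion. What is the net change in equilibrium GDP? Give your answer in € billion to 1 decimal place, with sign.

+€1,186.9 billion

MPC = 1 − MPS = 1 − 0.199 = 0.801.
Expenditure multiplier = 1/(1 − c(1−t)) = 1/(1 − 0.801×0.9) = 1/0.2791 ≈ 3.583.
ΔG contributes k·ΔG = (+€441 billion) / 0.2791 ≈ +€1,580.1 billion.
ΔT of +€137 billion changes first-round spending by −c·ΔT = −€109.737 billion, contributing k·(−c·ΔT) = (−€109.737 billion) / 0.2791 ≈ −€393.2 billion.
Net ΔY = k(ΔG − c·ΔT) = (+€331.263 billion) / 0.2791 ≈ +€1,186.9 billion.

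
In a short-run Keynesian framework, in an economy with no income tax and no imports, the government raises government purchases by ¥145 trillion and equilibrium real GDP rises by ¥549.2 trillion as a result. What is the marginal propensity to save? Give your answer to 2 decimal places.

Implied spending multiplier k = ΔY/ΔG = 549.2/145 ≈ 3.7876.
Since k = 1/(1 − MPC), MPC = 1 − 1/k = 1 − ΔG/ΔY = 1 − 145/549.2 ≈ 0.74.
MPS = 1 − MPC = 0.26.

0.26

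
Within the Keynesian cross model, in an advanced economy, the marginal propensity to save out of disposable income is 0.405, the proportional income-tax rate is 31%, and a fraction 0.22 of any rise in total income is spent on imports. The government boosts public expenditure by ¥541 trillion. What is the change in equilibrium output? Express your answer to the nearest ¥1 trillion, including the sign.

+¥668 trillion

MPC = 1 − MPS = 1 − 0.405 = 0.595.
Spending multiplier = 1/(1 − c(1−t) + m) = 1/(1 − 0.595×0.69 + 0.22) = 1/0.80945 ≈ 1.235.
ΔY = k × ΔG = (+¥541 trillion) / 0.80945 ≈ +¥668 trillion.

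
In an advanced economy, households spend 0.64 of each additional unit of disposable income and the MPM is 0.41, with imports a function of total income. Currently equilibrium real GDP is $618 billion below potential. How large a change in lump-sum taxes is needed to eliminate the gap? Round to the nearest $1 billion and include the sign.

−$744 billion

Spending multiplier = 1/(1 − c + m) = 1/(1 − 0.64 + 0.41) = 1/0.77 ≈ 1.299.
Tax multiplier = −c·k = −0.64/0.77 ≈ −0.831. Need ΔY = +$618 billion, so ΔT = ΔY/(−c·k) = −(+$618 billion) × 0.77 / 0.64 ≈ −$744 billion.
The government should cut lump-sum taxes by $744 billion.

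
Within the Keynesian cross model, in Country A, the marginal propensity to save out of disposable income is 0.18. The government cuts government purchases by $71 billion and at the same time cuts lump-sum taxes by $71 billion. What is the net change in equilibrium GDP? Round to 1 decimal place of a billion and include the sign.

−$71.0 billion

MPC = 1 − MPS = 1 − 0.18 = 0.82.
Expenditure multiplier = 1/(1 − MPC) = 1/(1 − 0.82) = 1/0.18 ≈ 5.556.
ΔG contributes k·ΔG = (−$71 billion) / 0.18 ≈ −$394.4 billion.
ΔT of −$71 billion changes first-round spending by −c·ΔT = +$58.22 billion, contributing k·(−c·ΔT) = (+$58.22 billion) / 0.18 ≈ +$323.4 billion.
With ΔG = ΔT and no other leakages, the balanced-budget multiplier is 1, so ΔY = ΔG = −$71 billion.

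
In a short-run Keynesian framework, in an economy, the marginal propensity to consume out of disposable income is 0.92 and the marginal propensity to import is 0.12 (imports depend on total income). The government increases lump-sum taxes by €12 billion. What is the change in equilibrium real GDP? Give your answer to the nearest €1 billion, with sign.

−€55 billion

A lump-sum tax change of +€12 billion shifts disposable income by −€12 billion; first-round consumption changes by −c × ΔT = −0.92 × (+€12 billion) = −€11.04 billion.
Expenditure multiplier = 1/(1 − c + m) = 1/(1 − 0.92 + 0.12) = 1/0.2 = 5.
The tax multiplier is −c × k = −4.6, so ΔY = k × (−c·ΔT) = (−€11.04 billion) / 0.2 ≈ −€55 billion.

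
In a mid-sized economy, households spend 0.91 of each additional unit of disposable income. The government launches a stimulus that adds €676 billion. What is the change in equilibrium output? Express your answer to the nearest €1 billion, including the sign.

Spending multiplier = 1/(1 − MPC) = 1/(1 − 0.91) = 1/0.09 ≈ 11.111.
ΔY = k × ΔG = (+€676 billion) / 0.09 ≈ +€7,511 billion.

+€7,511 billion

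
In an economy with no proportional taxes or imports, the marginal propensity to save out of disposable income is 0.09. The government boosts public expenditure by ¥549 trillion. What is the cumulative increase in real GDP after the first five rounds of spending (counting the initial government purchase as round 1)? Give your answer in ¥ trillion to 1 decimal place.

MPC = 1 − MPS = 1 − 0.09 = 0.91.
Round 1 adds ΔG = ¥549 trillion; each later round is MPC = 0.91 times the previous.
After 5 rounds: 549 + 499.59 + 454.6269 + 413.710479 + 376.47653589 = ΔG·(1 − c^5)/(1 − c) = 549 × (1 − 0.6240321451)/0.09 ≈ ¥2,293.4 trillion.

¥2,293.4 trillion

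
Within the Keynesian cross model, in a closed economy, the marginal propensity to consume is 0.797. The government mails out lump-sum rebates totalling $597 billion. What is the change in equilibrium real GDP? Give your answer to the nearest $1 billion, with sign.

+$2,344 billion

A lump-sum tax change of −$597 billion shifts disposable income by +$597 billion; first-round consumption changes by −c × ΔT = −0.797 × (−$597 billion) = +$475.809 billion.
Expenditure multiplier = 1/(1 − MPC) = 1/(1 − 0.797) = 1/0.203 ≈ 4.926.
The tax multiplier is −c × k ≈ −3.926, so ΔY = k × (−c·ΔT) = (+$475.809 billion) / 0.203 ≈ +$2,344 billion.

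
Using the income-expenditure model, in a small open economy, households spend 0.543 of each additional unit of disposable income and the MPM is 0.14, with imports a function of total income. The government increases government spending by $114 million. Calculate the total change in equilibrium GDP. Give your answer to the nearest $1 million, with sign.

+$191 million

Government-spending multiplier = 1/(1 − c + m) = 1/(1 − 0.543 + 0.14) = 1/0.597 ≈ 1.675.
ΔY = k × ΔG = (+$114 million) / 0.597 ≈ +$191 million.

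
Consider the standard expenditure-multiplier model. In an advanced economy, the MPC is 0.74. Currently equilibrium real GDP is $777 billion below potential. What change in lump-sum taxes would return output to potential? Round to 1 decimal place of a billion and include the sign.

Spending multiplier = 1/(1 − MPC) = 1/(1 − 0.74) = 1/0.26 ≈ 3.846.
Tax multiplier = −c·k = −0.74/0.26 ≈ −2.846. Need ΔY = +$777 billion, so ΔT = ΔY/(−c·k) = −(+$777 billion) × 0.26 / 0.74 = −$273 billion.
The government should cut lump-sum taxes by $273 billion.

−$273.0 billion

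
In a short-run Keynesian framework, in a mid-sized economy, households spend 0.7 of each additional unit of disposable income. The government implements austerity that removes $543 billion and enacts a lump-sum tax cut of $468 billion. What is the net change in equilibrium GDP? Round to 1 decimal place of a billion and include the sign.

Expenditure multiplier = 1/(1 − MPC) = 1/(1 − 0.7) = 1/0.3 ≈ 3.333.
ΔG contributes k·ΔG = (−$543 billion) / 0.3 = −$1,810 billion.
ΔT of −$468 billion changes first-round spending by −c·ΔT = +$327.6 billion, contributing k·(−c·ΔT) = (+$327.6 billion) / 0.3 = +$1,092 billion.
Net ΔY = k(ΔG − c·ΔT) = (−$215.4 billion) / 0.3 = −$718 billion.

−$718.0 billion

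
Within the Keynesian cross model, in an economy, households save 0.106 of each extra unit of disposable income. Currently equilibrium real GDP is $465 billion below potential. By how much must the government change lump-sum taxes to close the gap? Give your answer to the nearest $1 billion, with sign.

MPC = 1 − MPS = 1 − 0.106 = 0.894.
Spending multiplier = 1/(1 − MPC) = 1/(1 − 0.894) = 1/0.106 ≈ 9.434.
Tax multiplier = −c·k = −0.894/0.106 ≈ −8.434. Need ΔY = +$465 billion, so ΔT = ΔY/(−c·k) = −(+$465 billion) × 0.106 / 0.894 ≈ −$55 billion.
The government should cut lump-sum taxes by $55 billion.

−$55 billion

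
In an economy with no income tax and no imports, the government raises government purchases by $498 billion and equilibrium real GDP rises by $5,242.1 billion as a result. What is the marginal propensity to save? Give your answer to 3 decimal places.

Implied spending multiplier k = ΔY/ΔG = 5,242.1/498 ≈ 10.5263.
Since k = 1/(1 − MPC), MPC = 1 − 1/k = 1 − ΔG/ΔY = 1 − 498/5,242.1 ≈ 0.905.
MPS = 1 − MPC = 0.095.

0.095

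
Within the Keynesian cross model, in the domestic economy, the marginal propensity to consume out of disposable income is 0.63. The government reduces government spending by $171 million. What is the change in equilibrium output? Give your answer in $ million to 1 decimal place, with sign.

−$462.2 million

Spending multiplier = 1/(1 − MPC) = 1/(1 − 0.63) = 1/0.37 ≈ 2.703.
ΔY = k × ΔG = (−$171 million) / 0.37 ≈ −$462.2 million.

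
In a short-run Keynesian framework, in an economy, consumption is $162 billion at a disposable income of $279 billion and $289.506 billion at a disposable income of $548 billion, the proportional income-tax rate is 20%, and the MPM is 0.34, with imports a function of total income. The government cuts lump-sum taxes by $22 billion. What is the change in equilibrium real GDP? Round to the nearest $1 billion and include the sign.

MPC = ΔC/ΔYd = (289.506 − 162)/(548 − 279) = 127.506/269 = 0.474.
A lump-sum tax change of −$22 billion shifts disposable income by +$22 billion; first-round consumption changes by −c × ΔT = −0.474 × (−$22 billion) = +$10.428 billion.
Expenditure multiplier = 1/(1 − c(1−t) + m) = 1/(1 − 0.474×0.8 + 0.34) = 1/0.9608 ≈ 1.041.
The tax multiplier is −c × k ≈ −0.493, so ΔY = k × (−c·ΔT) = (+$10.428 billion) / 0.9608 ≈ +$11 billion.

+$11 billion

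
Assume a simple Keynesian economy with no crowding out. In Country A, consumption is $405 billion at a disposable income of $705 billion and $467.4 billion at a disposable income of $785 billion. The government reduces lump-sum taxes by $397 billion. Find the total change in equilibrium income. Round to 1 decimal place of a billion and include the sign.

MPC = ΔC/ΔYd = (467.4 − 405)/(785 − 705) = 62.4/80 = 0.78.
A lump-sum tax change of −$397 billion shifts disposable income by +$397 billion; first-round consumption changes by −c × ΔT = −0.78 × (−$397 billion) = +$309.66 billion.
Expenditure multiplier = 1/(1 − MPC) = 1/(1 − 0.78) = 1/0.22 ≈ 4.545.
The tax multiplier is −c × k ≈ −3.545, so ΔY = k × (−c·ΔT) = (+$309.66 billion) / 0.22 ≈ +$1,407.5 billion.

+$1,407.5 billion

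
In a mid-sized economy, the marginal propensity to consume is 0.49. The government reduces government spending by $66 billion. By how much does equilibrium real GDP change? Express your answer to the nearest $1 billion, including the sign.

−$129 billion

Spending multiplier = 1/(1 − MPC) = 1/(1 − 0.49) = 1/0.51 ≈ 1.961.
ΔY = k × ΔG = (−$66 billion) / 0.51 ≈ −$129 billion.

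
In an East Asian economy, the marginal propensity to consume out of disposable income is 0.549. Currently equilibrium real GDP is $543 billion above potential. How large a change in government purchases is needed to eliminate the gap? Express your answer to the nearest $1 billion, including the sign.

−$245 billion

Spending multiplier = 1/(1 − MPC) = 1/(1 − 0.549) = 1/0.451 ≈ 2.217.
Need ΔY = −$543 billion, so ΔG = ΔY/k = (−$543 billion) × 0.451 ≈ −$245 billion.
The government should cut government purchases by $245 billion.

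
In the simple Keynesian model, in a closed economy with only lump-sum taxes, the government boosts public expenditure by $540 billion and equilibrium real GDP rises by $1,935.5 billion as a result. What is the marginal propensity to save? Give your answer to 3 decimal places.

Implied spending multiplier k = ΔY/ΔG = 1,935.5/540 ≈ 3.5843.
Since k = 1/(1 − MPC), MPC = 1 − 1/k = 1 − ΔG/ΔY = 1 − 540/1,935.5 ≈ 0.721.
MPS = 1 − MPC = 0.279.

0.279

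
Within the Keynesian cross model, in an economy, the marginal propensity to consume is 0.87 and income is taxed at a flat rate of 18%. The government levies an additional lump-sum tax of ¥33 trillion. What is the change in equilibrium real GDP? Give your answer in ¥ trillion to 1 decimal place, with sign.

−¥100.2 trillion

A lump-sum tax change of +¥33 trillion shifts disposable income by −¥33 trillion; first-round consumption changes by −c × ΔT = −0.87 × (+¥33 trillion) = −¥28.71 trillion.
Expenditure multiplier = 1/(1 − c(1−t)) = 1/(1 − 0.87×0.82) = 1/0.2866 ≈ 3.489.
The tax multiplier is −c × k ≈ −3.036, so ΔY = k × (−c·ΔT) = (−¥28.71 trillion) / 0.2866 ≈ −¥100.2 trillion.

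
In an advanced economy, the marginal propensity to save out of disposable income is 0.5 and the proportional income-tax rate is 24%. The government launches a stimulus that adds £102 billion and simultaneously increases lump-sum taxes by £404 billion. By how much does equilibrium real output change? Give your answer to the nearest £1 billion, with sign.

−£161 billion

MPC = 1 − MPS = 1 − 0.5 = 0.5.
Expenditure multiplier = 1/(1 − c(1−t)) = 1/(1 − 0.5×0.76) = 1/0.62 ≈ 1.613.
ΔG contributes k·ΔG = (+£102 billion) / 0.62 ≈ +£164.5 billion.
ΔT of +£404 billion changes first-round spending by −c·ΔT = −£202 billion, contributing k·(−c·ΔT) = (−£202 billion) / 0.62 ≈ −£325.8 billion.
Net ΔY = k(ΔG − c·ΔT) = (−£100 billion) / 0.62 ≈ −£161 billion.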